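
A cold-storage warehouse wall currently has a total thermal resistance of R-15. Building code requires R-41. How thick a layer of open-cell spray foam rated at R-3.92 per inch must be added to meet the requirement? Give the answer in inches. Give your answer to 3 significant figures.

ΔR = 41 − 15 = 26 ft²·°F·h/BTU
L = ΔR / (R/in) = 26/3.92 = 6.633 in

6.63 in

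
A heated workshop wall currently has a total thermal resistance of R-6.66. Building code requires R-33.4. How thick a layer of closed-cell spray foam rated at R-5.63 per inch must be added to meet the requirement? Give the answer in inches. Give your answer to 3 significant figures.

ΔR = 33.4 − 6.66 = 26.74 ft²·°F·h/BTU
L = ΔR / (R/in) = 26.74/5.63 = 4.75 in

4.75 in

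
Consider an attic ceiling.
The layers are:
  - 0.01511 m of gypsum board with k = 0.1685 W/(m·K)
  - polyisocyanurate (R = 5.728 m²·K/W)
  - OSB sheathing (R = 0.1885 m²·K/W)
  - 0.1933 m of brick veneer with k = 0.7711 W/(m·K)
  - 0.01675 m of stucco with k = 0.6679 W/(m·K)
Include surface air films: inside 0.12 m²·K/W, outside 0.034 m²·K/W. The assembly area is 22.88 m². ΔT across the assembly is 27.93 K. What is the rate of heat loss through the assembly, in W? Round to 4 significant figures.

0.01511/0.1685 = 0.089674
0.1933/0.7711 = 0.25068
0.01675/0.6679 = 0.025079
R_total = 0.12 + 0.089674 + 5.728 + 0.1885 + 0.25068 + 0.025079 + 0.034 = 6.4359 m²·K/W
Q = A·ΔT/R = 22.88 × 27.93 / 6.4359 = 99.292 W

99.29 W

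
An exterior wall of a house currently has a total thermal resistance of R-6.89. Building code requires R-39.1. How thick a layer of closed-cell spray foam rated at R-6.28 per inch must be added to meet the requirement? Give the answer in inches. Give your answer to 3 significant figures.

ΔR = 39.1 − 6.89 = 32.21 ft²·°F·h/BTU
L = ΔR / (R/in) = 32.21/6.28 = 5.129 in

5.13 in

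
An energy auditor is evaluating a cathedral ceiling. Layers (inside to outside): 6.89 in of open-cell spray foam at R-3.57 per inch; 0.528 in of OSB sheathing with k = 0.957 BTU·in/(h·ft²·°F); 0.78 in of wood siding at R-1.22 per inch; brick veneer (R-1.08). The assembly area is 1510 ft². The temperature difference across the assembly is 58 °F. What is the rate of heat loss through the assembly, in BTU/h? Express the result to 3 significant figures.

6.89 × 3.57 = 24.6
0.528/0.957 = 0.5517
0.78 × 1.22 = 0.9516
R_total = 24.6 + 0.5517 + 0.9516 + 1.08 = 27.18 ft²·°F·h/BTU
Q = A·ΔT/R = 1510 × 58 / 27.18 = 3222 BTU/h

3220 BTU/h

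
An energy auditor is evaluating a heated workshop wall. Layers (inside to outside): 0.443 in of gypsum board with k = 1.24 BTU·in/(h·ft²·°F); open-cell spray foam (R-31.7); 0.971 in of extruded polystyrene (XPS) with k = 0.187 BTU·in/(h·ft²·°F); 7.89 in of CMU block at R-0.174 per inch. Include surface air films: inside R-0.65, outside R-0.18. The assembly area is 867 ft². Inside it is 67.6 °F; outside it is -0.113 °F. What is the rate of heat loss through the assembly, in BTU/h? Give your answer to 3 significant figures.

0.443/1.24 = 0.3573
0.971/0.187 = 5.193
7.89 × 0.174 = 1.373
R_total = 0.65 + 0.3573 + 31.7 + 5.193 + 1.373 + 0.18 = 39.45 ft²·°F·h/BTU
Q = A·ΔT/R = 867 × (67.6 − (-0.113)) / 39.45 = 1488 BTU/h

1490 BTU/h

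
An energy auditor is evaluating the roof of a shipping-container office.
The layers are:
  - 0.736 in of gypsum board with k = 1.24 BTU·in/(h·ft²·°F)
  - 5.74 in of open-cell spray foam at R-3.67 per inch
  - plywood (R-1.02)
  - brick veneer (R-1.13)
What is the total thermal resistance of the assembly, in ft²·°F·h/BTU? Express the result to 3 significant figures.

0.736/1.24 = 0.5935
5.74 × 3.67 = 21.07
R_total = 0.5935 + 21.07 + 1.02 + 1.13 = 23.81 ft²·°F·h/BTU

23.8 ft²·°F·h/BTU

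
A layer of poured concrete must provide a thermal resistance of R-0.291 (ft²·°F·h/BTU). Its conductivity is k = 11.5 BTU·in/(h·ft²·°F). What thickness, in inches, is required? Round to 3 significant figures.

3.35 in

L = R × k = 0.291 × 11.5 = 3.346 in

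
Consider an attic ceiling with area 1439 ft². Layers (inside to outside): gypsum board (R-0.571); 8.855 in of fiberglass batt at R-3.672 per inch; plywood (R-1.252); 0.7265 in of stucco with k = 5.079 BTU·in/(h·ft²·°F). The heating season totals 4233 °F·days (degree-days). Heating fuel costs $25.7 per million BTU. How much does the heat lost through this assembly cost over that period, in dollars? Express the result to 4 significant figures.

109.0 dollars

8.855 × 3.672 = 32.516
0.7265/5.079 = 0.14304
R_total = 0.571 + 32.516 + 1.252 + 0.14304 = 34.482 ft²·°F·h/BTU
E = A × HDD × 24 / R = 1439 × 4233 × 24 / 34.482 = 4239700 BTU
Cost = 4239700/10⁶ × 25.7 = $108.96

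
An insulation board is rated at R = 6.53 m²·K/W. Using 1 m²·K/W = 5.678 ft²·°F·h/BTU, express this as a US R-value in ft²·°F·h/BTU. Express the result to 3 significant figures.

37.1 ft²·°F·h/BTU

R_US = 6.53 × 5.678 = 37.08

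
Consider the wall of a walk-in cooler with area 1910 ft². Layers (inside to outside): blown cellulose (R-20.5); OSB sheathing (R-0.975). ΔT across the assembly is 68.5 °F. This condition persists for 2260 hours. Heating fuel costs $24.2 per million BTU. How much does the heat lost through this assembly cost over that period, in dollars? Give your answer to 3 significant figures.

R_total = 20.5 + 0.975 = 21.48 ft²·°F·h/BTU
Q = 1910 × 68.5 / 21.48 = 6092 BTU/h
E = 6092 × 2260 = 13770000 BTU
Cost = 13770000/10⁶ × 24.2 = $333.2

333 dollars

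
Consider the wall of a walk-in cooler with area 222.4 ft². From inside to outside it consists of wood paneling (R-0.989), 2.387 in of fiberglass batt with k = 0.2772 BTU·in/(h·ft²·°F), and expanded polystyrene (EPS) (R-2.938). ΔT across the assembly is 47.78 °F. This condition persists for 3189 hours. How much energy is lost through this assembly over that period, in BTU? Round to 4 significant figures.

2703000 BTU

2.387/0.2772 = 8.6111
R_total = 0.989 + 8.6111 + 2.938 = 12.538 ft²·°F·h/BTU
Q = 222.4 × 47.78 / 12.538 = 847.52 BTU/h
E = 847.52 × 3189 = 2702700 BTU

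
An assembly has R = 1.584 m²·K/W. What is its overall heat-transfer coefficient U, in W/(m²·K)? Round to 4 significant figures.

0.6313 W/(m²·K)

U = 1/R = 1/1.584 = 0.63131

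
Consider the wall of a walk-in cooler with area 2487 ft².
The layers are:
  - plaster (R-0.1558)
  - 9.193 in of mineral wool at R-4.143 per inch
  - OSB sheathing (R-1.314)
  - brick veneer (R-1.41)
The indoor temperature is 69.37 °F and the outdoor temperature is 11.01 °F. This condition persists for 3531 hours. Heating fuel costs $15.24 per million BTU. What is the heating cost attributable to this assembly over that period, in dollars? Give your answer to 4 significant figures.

9.193 × 4.143 = 38.087
R_total = 0.1558 + 38.087 + 1.314 + 1.41 = 40.966 ft²·°F·h/BTU
Q = 2487 × (69.37 − 11.01) / 40.966 = 3542.9 BTU/h
E = 3542.9 × 3531 = 12510000 BTU
Cost = 12510000/10⁶ × 15.24 = $190.65

190.7 dollars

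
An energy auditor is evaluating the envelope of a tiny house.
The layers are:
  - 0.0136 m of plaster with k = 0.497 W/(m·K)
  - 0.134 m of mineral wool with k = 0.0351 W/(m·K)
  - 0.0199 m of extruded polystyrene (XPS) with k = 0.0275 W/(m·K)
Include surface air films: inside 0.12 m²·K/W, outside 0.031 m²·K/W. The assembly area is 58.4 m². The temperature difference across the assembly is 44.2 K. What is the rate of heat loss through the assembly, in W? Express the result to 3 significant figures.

547 W

0.0136/0.497 = 0.02736
0.134/0.0351 = 3.818
0.0199/0.0275 = 0.7236
R_total = 0.12 + 0.02736 + 3.818 + 0.7236 + 0.031 = 4.72 m²·K/W
Q = A·ΔT/R = 58.4 × 44.2 / 4.72 = 546.9 W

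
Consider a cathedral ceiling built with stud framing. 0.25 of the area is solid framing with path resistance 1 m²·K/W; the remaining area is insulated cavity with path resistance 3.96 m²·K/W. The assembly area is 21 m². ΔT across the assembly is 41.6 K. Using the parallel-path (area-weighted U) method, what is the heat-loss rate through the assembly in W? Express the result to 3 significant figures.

384 W

U_eff = 0.75/3.96 + 0.25/1 = 0.1894 + 0.25 = 0.4394
R_eff = 1/U_eff = 2.276 m²·K/W
Q = 21 × 41.6 / 2.276 = 383.9 W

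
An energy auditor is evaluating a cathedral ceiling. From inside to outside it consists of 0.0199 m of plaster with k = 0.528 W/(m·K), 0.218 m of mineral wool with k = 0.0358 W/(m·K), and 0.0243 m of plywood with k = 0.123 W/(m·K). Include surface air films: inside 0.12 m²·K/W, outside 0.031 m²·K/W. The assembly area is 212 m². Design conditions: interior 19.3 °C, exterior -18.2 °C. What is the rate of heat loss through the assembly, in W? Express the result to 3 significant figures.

1230 W

0.0199/0.528 = 0.03769
0.218/0.0358 = 6.089
0.0243/0.123 = 0.1976
R_total = 0.12 + 0.03769 + 6.089 + 0.1976 + 0.031 = 6.476 m²·K/W
Q = A·ΔT/R = 212 × (19.3 − (-18.2)) / 6.476 = 1228 W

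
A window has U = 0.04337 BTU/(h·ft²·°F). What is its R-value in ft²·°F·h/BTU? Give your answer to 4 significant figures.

23.06 ft²·°F·h/BTU

R = 1/U = 1/0.04337 = 23.057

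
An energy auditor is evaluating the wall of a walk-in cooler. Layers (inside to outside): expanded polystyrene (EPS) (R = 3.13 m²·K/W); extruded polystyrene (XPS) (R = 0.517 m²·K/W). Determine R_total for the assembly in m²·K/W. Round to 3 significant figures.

R_total = 3.13 + 0.517 = 3.647 m²·K/W

3.65 m²·K/W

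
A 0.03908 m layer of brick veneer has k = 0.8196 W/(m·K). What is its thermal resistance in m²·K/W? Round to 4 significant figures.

R = L/k = 0.03908/0.8196 = 0.047682 m²·K/W

0.04768 m²·K/W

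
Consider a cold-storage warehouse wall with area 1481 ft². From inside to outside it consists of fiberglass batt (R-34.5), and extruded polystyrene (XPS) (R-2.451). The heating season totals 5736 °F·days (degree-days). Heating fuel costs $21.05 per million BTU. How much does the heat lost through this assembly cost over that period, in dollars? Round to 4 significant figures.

116.1 dollars

R_total = 34.5 + 2.451 = 36.951 ft²·°F·h/BTU
E = A × HDD × 24 / R = 1481 × 5736 × 24 / 36.951 = 5517600 BTU
Cost = 5517600/10⁶ × 21.05 = $116.15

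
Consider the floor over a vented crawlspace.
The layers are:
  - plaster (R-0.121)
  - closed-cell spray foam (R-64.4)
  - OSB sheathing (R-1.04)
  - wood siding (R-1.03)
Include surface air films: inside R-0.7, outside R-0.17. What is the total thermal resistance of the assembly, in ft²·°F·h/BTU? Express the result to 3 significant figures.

67.5 ft²·°F·h/BTU

R_total = 0.7 + 0.121 + 64.4 + 1.04 + 1.03 + 0.17 = 67.46 ft²·°F·h/BTU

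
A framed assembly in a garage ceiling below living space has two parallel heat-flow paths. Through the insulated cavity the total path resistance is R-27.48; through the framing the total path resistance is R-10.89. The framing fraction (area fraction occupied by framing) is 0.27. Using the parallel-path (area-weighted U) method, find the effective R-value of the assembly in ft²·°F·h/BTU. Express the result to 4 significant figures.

U_eff = 0.73/27.48 + 0.27/10.89 = 0.026565 + 0.024793 = 0.051358
R_eff = 1/U_eff = 19.471 ft²·°F·h/BTU

19.47 ft²·°F·h/BTU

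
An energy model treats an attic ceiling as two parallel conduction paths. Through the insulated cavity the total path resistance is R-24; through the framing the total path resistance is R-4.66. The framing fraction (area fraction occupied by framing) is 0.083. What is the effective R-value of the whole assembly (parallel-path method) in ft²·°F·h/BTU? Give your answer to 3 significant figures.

17.9 ft²·°F·h/BTU

U_eff = 0.917/24 + 0.083/4.66 = 0.03821 + 0.01781 = 0.05602
R_eff = 1/U_eff = 17.85 ft²·°F·h/BTU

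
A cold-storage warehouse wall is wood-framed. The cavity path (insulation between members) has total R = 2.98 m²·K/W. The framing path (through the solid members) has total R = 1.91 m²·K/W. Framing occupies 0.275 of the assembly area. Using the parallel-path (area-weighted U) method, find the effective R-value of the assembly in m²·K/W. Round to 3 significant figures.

U_eff = 0.725/2.98 + 0.275/1.91 = 0.2433 + 0.144 = 0.3873
R_eff = 1/U_eff = 2.582 m²·K/W

2.58 m²·K/W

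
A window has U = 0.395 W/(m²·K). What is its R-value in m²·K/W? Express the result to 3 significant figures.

2.53 m²·K/W

R = 1/U = 1/0.395 = 2.532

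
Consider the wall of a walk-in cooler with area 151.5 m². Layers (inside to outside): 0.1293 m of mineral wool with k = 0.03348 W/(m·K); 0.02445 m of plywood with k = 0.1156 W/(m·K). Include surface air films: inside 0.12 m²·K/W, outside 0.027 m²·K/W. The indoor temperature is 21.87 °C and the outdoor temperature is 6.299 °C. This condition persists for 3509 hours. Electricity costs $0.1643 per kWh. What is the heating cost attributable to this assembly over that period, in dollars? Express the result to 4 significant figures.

322.2 dollars

0.1293/0.03348 = 3.862
0.02445/0.1156 = 0.21151
R_total = 0.12 + 3.862 + 0.21151 + 0.027 = 4.2205 m²·K/W
Q = 151.5 × (21.87 − 6.299) / 4.2205 = 558.94 W
E = 558.94 W × 3509 h / 1000 = 1961.3 kWh
Cost = 1961.3 × 0.1643 = $322.24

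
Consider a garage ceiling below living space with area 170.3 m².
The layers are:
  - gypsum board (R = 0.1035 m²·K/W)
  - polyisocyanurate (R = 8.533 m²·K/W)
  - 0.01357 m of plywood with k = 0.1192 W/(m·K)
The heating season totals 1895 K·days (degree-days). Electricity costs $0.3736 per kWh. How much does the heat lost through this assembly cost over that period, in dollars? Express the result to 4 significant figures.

0.01357/0.1192 = 0.11384
R_total = 0.1035 + 8.533 + 0.11384 = 8.7503 m²·K/W
E = A × HDD × 24 / R / 1000 = 170.3 × 1895 × 24 / 8.7503 / 1000 = 885.14 kWh
Cost = 885.14 × 0.3736 = $330.69

330.7 dollars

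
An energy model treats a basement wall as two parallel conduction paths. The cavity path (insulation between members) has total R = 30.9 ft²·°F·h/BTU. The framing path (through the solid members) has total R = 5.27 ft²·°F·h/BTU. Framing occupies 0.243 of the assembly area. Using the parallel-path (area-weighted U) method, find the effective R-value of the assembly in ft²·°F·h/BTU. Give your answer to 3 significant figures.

14.2 ft²·°F·h/BTU

U_eff = 0.757/30.9 + 0.243/5.27 = 0.0245 + 0.04611 = 0.07061
R_eff = 1/U_eff = 14.16 ft²·°F·h/BTU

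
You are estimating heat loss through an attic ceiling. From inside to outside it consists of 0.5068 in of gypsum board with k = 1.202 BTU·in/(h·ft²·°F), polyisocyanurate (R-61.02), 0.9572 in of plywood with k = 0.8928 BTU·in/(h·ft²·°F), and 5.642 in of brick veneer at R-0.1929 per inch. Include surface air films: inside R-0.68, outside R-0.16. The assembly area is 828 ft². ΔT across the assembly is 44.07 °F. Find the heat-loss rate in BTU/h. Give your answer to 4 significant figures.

0.5068/1.202 = 0.42163
0.9572/0.8928 = 1.0721
5.642 × 0.1929 = 1.0883
R_total = 0.68 + 0.42163 + 61.02 + 1.0721 + 1.0883 + 0.16 = 64.442 ft²·°F·h/BTU
Q = A·ΔT/R = 828 × 44.07 / 64.442 = 566.24 BTU/h

566.2 BTU/h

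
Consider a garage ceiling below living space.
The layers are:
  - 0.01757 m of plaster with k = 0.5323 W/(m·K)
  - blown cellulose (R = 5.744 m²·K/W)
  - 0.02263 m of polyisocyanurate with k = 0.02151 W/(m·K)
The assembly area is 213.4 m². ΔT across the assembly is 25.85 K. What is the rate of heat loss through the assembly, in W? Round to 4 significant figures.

0.01757/0.5323 = 0.033008
0.02263/0.02151 = 1.0521
R_total = 0.033008 + 5.744 + 1.0521 = 6.8291 m²·K/W
Q = A·ΔT/R = 213.4 × 25.85 / 6.8291 = 807.78 W

807.8 W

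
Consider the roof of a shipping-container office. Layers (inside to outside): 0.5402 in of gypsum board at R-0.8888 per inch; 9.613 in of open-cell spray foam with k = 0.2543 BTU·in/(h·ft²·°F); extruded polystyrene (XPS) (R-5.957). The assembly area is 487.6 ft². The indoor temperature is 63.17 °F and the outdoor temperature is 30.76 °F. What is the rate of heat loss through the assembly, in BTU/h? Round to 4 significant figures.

0.5402 × 0.8888 = 0.48013
9.613/0.2543 = 37.802
R_total = 0.48013 + 37.802 + 5.957 = 44.239 ft²·°F·h/BTU
Q = A·ΔT/R = 487.6 × (63.17 − 30.76) / 44.239 = 357.22 BTU/h

357.2 BTU/h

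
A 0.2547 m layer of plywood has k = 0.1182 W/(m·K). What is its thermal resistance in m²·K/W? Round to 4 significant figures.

R = L/k = 0.2547/0.1182 = 2.1548 m²·K/W

2.155 m²·K/W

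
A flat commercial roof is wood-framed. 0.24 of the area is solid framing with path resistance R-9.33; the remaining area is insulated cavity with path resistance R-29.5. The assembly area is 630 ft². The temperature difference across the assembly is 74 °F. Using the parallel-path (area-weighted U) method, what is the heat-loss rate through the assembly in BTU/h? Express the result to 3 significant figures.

U_eff = 0.76/29.5 + 0.24/9.33 = 0.02576 + 0.02572 = 0.05149
R_eff = 1/U_eff = 19.42 ft²·°F·h/BTU
Q = 630 × 74 / 19.42 = 2400 BTU/h

2400 BTU/h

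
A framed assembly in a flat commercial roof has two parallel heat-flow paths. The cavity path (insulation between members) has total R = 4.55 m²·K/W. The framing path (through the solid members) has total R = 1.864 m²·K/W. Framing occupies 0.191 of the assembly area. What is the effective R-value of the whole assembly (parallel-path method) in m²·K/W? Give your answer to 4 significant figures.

3.568 m²·K/W

U_eff = 0.809/4.55 + 0.191/1.864 = 0.1778 + 0.10247 = 0.28027
R_eff = 1/U_eff = 3.568 m²·K/W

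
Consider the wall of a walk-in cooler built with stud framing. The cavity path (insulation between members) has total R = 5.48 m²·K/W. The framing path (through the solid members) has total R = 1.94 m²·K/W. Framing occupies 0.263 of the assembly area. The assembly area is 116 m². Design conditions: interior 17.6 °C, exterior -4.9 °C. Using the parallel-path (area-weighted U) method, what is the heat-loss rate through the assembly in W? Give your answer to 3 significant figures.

705 W

U_eff = 0.737/5.48 + 0.263/1.94 = 0.1345 + 0.1356 = 0.2701
R_eff = 1/U_eff = 3.703 m²·K/W
Q = 116 × (17.6 − (-4.9)) / 3.703 = 704.8 W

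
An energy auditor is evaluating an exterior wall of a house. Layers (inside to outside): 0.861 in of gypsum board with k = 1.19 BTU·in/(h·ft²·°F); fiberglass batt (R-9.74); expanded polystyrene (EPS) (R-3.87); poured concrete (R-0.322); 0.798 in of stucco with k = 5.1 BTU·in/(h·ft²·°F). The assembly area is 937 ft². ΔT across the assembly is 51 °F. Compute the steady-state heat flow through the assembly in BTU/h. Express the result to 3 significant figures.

0.861/1.19 = 0.7235
0.798/5.1 = 0.1565
R_total = 0.7235 + 9.74 + 3.87 + 0.322 + 0.1565 = 14.81 ft²·°F·h/BTU
Q = A·ΔT/R = 937 × 51 / 14.81 = 3226 BTU/h

3230 BTU/h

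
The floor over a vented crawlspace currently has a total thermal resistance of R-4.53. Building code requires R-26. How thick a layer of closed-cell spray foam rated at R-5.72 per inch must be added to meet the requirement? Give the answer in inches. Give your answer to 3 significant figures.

ΔR = 26 − 4.53 = 21.47 ft²·°F·h/BTU
L = ΔR / (R/in) = 21.47/5.72 = 3.753 in

3.75 in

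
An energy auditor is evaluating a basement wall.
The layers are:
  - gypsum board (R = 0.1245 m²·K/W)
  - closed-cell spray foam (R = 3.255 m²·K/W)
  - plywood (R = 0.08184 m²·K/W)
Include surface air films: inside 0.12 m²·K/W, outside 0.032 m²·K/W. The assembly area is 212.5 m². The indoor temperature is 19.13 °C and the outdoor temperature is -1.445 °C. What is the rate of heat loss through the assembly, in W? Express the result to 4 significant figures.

R_total = 0.12 + 0.1245 + 3.255 + 0.08184 + 0.032 = 3.6133 m²·K/W
Q = A·ΔT/R = 212.5 × (19.13 − (-1.445)) / 3.6133 = 1210 W

1210 W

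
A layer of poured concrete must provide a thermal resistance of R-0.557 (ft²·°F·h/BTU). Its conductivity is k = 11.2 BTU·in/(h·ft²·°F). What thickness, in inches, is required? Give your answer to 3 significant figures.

6.24 in

L = R × k = 0.557 × 11.2 = 6.238 in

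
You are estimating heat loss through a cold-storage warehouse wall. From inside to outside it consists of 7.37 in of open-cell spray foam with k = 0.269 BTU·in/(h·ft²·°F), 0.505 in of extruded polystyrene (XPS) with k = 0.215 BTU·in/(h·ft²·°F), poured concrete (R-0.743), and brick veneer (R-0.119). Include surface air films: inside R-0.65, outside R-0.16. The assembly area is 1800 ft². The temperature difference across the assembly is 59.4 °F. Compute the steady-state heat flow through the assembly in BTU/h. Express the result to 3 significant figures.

3400 BTU/h

7.37/0.269 = 27.4
0.505/0.215 = 2.349
R_total = 0.65 + 27.4 + 2.349 + 0.743 + 0.119 + 0.16 = 31.42 ft²·°F·h/BTU
Q = A·ΔT/R = 1800 × 59.4 / 31.42 = 3403 BTU/h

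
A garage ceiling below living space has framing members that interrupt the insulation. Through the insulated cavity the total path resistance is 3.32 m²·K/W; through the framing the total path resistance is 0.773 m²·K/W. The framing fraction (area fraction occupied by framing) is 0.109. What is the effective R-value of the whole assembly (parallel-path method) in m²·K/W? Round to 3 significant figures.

U_eff = 0.891/3.32 + 0.109/0.773 = 0.2684 + 0.141 = 0.4094
R_eff = 1/U_eff = 2.443 m²·K/W

2.44 m²·K/W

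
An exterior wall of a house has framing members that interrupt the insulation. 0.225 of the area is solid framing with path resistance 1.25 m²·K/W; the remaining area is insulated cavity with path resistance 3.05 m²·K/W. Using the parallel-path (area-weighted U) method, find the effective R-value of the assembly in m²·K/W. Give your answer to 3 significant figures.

2.30 m²·K/W

U_eff = 0.775/3.05 + 0.225/1.25 = 0.2541 + 0.18 = 0.4341
R_eff = 1/U_eff = 2.304 m²·K/W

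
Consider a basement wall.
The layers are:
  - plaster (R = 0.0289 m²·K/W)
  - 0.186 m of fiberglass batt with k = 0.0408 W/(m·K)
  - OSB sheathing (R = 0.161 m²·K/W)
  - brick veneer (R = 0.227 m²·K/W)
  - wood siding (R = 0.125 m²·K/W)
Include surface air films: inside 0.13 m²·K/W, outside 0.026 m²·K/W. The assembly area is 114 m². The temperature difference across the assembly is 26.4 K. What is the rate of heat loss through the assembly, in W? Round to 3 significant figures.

573 W

0.186/0.0408 = 4.559
R_total = 0.13 + 0.0289 + 4.559 + 0.161 + 0.227 + 0.125 + 0.026 = 5.257 m²·K/W
Q = A·ΔT/R = 114 × 26.4 / 5.257 = 572.5 W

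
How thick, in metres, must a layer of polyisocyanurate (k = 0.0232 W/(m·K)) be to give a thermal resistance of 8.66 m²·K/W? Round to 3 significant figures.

0.201 m

L = R·k = 8.66 × 0.0232 = 0.2009 m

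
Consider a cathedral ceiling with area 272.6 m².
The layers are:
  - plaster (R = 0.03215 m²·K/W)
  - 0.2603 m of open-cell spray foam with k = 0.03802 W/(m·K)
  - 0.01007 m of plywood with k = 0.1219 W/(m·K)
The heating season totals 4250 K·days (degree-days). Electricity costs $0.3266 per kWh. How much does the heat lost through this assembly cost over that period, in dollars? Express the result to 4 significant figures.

0.2603/0.03802 = 6.8464
0.01007/0.1219 = 0.082609
R_total = 0.03215 + 6.8464 + 0.082609 = 6.9612 m²·K/W
E = A × HDD × 24 / R / 1000 = 272.6 × 4250 × 24 / 6.9612 / 1000 = 3994.3 kWh
Cost = 3994.3 × 0.3266 = $1304.6

1305 dollars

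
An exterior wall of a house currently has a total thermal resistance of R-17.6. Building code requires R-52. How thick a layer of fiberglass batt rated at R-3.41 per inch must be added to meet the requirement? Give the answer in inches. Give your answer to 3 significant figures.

10.1 in

ΔR = 52 − 17.6 = 34.4 ft²·°F·h/BTU
L = ΔR / (R/in) = 34.4/3.41 = 10.09 in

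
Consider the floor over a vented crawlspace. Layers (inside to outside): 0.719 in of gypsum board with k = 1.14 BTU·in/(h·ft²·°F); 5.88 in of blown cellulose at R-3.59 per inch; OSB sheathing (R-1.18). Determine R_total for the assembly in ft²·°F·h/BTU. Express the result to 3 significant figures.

0.719/1.14 = 0.6307
5.88 × 3.59 = 21.11
R_total = 0.6307 + 21.11 + 1.18 = 22.92 ft²·°F·h/BTU

22.9 ft²·°F·h/BTU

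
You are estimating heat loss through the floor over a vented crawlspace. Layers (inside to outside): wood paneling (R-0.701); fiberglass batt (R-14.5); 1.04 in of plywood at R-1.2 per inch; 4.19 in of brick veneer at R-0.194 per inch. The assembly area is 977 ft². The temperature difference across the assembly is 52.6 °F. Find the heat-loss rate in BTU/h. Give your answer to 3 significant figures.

1.04 × 1.2 = 1.248
4.19 × 0.194 = 0.8129
R_total = 0.701 + 14.5 + 1.248 + 0.8129 = 17.26 ft²·°F·h/BTU
Q = A·ΔT/R = 977 × 52.6 / 17.26 = 2977 BTU/h

2980 BTU/h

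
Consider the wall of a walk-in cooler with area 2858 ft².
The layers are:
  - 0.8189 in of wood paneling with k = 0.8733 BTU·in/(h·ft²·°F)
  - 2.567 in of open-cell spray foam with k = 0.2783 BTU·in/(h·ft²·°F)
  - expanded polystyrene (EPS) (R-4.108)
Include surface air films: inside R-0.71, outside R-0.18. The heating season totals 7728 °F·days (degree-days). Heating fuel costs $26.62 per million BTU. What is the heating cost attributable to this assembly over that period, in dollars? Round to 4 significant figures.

0.8189/0.8733 = 0.93771
2.567/0.2783 = 9.2239
R_total = 0.71 + 0.93771 + 9.2239 + 4.108 + 0.18 = 15.16 ft²·°F·h/BTU
E = A × HDD × 24 / R = 2858 × 7728 × 24 / 15.16 = 34967000 BTU
Cost = 34967000/10⁶ × 26.62 = $930.81

930.8 dollars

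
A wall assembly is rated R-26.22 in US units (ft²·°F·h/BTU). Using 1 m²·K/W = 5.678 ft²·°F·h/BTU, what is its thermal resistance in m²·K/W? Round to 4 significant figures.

4.618 m²·K/W

R_SI = 26.22/5.678 = 4.6178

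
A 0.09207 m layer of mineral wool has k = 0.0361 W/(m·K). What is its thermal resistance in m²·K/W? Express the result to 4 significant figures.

2.550 m²·K/W

R = L/k = 0.09207/0.0361 = 2.5504 m²·K/W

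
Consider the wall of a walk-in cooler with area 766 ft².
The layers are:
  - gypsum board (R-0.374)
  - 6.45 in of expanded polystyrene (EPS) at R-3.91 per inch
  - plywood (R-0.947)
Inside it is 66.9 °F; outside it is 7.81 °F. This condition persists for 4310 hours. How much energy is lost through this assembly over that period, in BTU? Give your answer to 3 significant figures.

7350000 BTU

6.45 × 3.91 = 25.22
R_total = 0.374 + 25.22 + 0.947 = 26.54 ft²·°F·h/BTU
Q = 766 × (66.9 − 7.81) / 26.54 = 1705 BTU/h
E = 1705 × 4310 = 7350000 BTU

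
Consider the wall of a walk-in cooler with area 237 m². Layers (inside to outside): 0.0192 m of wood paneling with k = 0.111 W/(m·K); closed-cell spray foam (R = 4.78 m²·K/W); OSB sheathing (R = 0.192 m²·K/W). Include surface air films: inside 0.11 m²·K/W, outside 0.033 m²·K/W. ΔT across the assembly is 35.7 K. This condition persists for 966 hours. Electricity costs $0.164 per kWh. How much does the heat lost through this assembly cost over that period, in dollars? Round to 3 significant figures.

0.0192/0.111 = 0.173
R_total = 0.11 + 0.173 + 4.78 + 0.192 + 0.033 = 5.288 m²·K/W
Q = 237 × 35.7 / 5.288 = 1600 W
E = 1600 W × 966 h / 1000 = 1546 kWh
Cost = 1546 × 0.164 = $253.5

253 dollars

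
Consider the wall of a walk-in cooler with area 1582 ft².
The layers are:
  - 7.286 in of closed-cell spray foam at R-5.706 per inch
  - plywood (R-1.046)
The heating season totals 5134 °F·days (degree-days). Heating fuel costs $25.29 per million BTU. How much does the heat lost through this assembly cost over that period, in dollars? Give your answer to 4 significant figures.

7.286 × 5.706 = 41.574
R_total = 41.574 + 1.046 = 42.62 ft²·°F·h/BTU
E = A × HDD × 24 / R = 1582 × 5134 × 24 / 42.62 = 4573600 BTU
Cost = 4573600/10⁶ × 25.29 = $115.67

115.7 dollars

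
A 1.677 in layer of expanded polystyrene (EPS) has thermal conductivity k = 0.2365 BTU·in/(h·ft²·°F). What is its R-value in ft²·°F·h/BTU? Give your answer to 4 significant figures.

7.091 ft²·°F·h/BTU

R = L/k = 1.677/0.2365 = 7.0909 ft²·°F·h/BTU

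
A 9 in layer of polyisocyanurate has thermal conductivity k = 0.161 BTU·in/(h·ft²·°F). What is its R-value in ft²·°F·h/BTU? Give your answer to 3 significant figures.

R = L/k = 9/0.161 = 55.9 ft²·°F·h/BTU

55.9 ft²·°F·h/BTU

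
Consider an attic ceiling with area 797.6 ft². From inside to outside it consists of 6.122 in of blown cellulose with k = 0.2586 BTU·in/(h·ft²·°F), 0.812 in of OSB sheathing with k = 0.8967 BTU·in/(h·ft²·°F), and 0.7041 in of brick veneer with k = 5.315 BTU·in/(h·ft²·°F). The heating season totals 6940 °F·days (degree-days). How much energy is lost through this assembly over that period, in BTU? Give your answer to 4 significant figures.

6.122/0.2586 = 23.674
0.812/0.8967 = 0.90554
0.7041/5.315 = 0.13247
R_total = 23.674 + 0.90554 + 0.13247 = 24.712 ft²·°F·h/BTU
E = A × HDD × 24 / R = 797.6 × 6940 × 24 / 24.712 = 5375900 BTU

5376000 BTU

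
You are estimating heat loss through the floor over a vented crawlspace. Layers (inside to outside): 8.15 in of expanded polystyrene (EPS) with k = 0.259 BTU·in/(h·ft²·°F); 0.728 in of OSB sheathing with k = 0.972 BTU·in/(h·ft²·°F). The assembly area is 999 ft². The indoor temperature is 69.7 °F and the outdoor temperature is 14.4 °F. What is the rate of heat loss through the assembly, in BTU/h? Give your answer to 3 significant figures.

8.15/0.259 = 31.47
0.728/0.972 = 0.749
R_total = 31.47 + 0.749 = 32.22 ft²·°F·h/BTU
Q = A·ΔT/R = 999 × (69.7 − 14.4) / 32.22 = 1715 BTU/h

1710 BTU/h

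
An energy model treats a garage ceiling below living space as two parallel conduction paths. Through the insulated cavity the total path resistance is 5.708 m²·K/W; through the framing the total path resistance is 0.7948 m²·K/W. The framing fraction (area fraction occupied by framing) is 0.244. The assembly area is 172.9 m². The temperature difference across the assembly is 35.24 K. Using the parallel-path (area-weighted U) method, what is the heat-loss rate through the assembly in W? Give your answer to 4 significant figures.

2678 W

U_eff = 0.756/5.708 + 0.244/0.7948 = 0.13245 + 0.307 = 0.43944
R_eff = 1/U_eff = 2.2756 m²·K/W
Q = 172.9 × 35.24 / 2.2756 = 2677.5 W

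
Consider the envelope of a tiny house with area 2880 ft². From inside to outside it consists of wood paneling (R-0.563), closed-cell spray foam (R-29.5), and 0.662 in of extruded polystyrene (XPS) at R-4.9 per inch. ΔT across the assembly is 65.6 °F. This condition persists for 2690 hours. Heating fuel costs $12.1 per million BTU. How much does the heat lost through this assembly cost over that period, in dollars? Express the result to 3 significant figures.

185 dollars

0.662 × 4.9 = 3.244
R_total = 0.563 + 29.5 + 3.244 = 33.31 ft²·°F·h/BTU
Q = 2880 × 65.6 / 33.31 = 5672 BTU/h
E = 5672 × 2690 = 15260000 BTU
Cost = 15260000/10⁶ × 12.1 = $184.6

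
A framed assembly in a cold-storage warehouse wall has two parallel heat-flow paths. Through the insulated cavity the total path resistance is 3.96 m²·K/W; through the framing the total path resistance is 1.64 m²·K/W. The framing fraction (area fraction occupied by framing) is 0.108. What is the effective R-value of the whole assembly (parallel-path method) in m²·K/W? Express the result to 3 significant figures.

U_eff = 0.892/3.96 + 0.108/1.64 = 0.2253 + 0.06585 = 0.2911
R_eff = 1/U_eff = 3.435 m²·K/W

3.44 m²·K/W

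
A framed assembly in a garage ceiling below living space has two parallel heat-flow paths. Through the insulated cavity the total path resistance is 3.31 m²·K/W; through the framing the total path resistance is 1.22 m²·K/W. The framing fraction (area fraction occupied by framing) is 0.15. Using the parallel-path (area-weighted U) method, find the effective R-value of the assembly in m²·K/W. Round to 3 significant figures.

2.63 m²·K/W

U_eff = 0.85/3.31 + 0.15/1.22 = 0.2568 + 0.123 = 0.3797
R_eff = 1/U_eff = 2.633 m²·K/W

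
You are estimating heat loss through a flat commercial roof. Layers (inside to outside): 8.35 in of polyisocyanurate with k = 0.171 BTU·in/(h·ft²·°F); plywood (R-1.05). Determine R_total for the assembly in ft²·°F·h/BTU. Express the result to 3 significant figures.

49.9 ft²·°F·h/BTU

8.35/0.171 = 48.83
R_total = 48.83 + 1.05 = 49.88 ft²·°F·h/BTU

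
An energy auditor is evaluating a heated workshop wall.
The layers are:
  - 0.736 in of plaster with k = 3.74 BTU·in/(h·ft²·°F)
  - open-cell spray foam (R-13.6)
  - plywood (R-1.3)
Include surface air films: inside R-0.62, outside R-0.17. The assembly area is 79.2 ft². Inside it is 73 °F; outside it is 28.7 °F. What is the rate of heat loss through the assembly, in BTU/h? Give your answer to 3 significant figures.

0.736/3.74 = 0.1968
R_total = 0.62 + 0.1968 + 13.6 + 1.3 + 0.17 = 15.89 ft²·°F·h/BTU
Q = A·ΔT/R = 79.2 × (73 − 28.7) / 15.89 = 220.8 BTU/h

221 BTU/h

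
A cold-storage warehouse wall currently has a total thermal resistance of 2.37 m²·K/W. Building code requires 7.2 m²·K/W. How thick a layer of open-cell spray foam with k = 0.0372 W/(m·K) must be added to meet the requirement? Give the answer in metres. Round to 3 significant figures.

ΔR = 7.2 − 2.37 = 4.83 m²·K/W
L = ΔR × k = 4.83 × 0.0372 = 0.1797 m

0.180 m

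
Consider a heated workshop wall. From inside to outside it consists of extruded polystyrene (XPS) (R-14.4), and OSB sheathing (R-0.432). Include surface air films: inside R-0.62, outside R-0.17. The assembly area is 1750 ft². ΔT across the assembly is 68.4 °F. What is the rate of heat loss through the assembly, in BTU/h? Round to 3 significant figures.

R_total = 0.62 + 14.4 + 0.432 + 0.17 = 15.62 ft²·°F·h/BTU
Q = A·ΔT/R = 1750 × 68.4 / 15.62 = 7662 BTU/h

7660 BTU/h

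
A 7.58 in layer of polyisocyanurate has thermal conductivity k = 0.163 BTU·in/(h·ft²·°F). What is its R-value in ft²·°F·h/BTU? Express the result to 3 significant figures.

46.5 ft²·°F·h/BTU

R = L/k = 7.58/0.163 = 46.5 ft²·°F·h/BTU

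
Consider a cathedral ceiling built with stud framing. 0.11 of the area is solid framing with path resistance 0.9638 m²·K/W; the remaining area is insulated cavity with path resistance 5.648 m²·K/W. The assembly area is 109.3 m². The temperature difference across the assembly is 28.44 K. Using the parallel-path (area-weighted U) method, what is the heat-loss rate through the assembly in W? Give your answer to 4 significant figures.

844.6 W

U_eff = 0.89/5.648 + 0.11/0.9638 = 0.15758 + 0.11413 = 0.27171
R_eff = 1/U_eff = 3.6804 m²·K/W
Q = 109.3 × 28.44 / 3.6804 = 844.61 W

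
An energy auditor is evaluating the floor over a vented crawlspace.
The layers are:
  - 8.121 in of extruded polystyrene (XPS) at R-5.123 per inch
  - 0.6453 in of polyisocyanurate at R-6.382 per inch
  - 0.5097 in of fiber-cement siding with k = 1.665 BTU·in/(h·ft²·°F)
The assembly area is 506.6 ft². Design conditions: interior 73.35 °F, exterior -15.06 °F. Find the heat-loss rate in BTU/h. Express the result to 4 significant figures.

8.121 × 5.123 = 41.604
0.6453 × 6.382 = 4.1183
0.5097/1.665 = 0.30613
R_total = 41.604 + 4.1183 + 0.30613 = 46.028 ft²·°F·h/BTU
Q = A·ΔT/R = 506.6 × (73.35 − (-15.06)) / 46.028 = 973.06 BTU/h

973.1 BTU/h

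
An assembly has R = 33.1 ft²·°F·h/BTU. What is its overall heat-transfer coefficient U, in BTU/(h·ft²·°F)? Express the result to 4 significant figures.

0.03021 BTU/(h·ft²·°F)

U = 1/R = 1/33.1 = 0.030211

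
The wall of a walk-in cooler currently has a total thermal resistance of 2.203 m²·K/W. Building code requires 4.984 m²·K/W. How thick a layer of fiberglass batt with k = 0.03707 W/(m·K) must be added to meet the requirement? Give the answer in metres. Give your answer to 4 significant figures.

0.1031 m

ΔR = 4.984 − 2.203 = 2.781 m²·K/W
L = ΔR × k = 2.781 × 0.03707 = 0.10309 m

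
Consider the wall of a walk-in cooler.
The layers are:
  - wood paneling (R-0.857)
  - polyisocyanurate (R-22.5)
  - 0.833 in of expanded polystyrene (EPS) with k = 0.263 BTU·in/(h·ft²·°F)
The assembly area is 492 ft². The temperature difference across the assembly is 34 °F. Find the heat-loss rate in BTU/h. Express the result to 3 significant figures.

631 BTU/h

0.833/0.263 = 3.167
R_total = 0.857 + 22.5 + 3.167 = 26.52 ft²·°F·h/BTU
Q = A·ΔT/R = 492 × 34 / 26.52 = 630.7 BTU/h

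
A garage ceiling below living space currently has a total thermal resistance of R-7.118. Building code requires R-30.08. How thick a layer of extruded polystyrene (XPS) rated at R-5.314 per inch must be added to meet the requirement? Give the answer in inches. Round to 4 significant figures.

ΔR = 30.08 − 7.118 = 22.962 ft²·°F·h/BTU
L = ΔR / (R/in) = 22.962/5.314 = 4.321 in

4.321 in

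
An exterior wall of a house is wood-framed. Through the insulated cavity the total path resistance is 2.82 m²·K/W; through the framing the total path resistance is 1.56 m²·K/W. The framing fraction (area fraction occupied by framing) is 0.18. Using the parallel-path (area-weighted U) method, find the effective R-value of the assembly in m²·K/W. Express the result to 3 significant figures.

U_eff = 0.82/2.82 + 0.18/1.56 = 0.2908 + 0.1154 = 0.4062
R_eff = 1/U_eff = 2.462 m²·K/W

2.46 m²·K/W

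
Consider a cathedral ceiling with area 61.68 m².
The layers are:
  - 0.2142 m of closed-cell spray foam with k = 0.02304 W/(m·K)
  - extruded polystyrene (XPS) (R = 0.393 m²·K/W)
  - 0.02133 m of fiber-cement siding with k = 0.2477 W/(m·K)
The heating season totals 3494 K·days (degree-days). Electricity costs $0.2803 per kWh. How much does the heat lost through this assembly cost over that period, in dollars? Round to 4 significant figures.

0.2142/0.02304 = 9.2969
0.02133/0.2477 = 0.086112
R_total = 9.2969 + 0.393 + 0.086112 = 9.776 m²·K/W
E = A × HDD × 24 / R / 1000 = 61.68 × 3494 × 24 / 9.776 / 1000 = 529.08 kWh
Cost = 529.08 × 0.2803 = $148.3

148.3 dollars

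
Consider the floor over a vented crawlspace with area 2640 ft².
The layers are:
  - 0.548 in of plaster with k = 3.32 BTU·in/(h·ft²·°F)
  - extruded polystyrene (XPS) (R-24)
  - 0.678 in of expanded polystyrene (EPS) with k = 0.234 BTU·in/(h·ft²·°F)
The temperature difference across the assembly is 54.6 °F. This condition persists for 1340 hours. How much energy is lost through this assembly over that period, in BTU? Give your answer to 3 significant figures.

0.548/3.32 = 0.1651
0.678/0.234 = 2.897
R_total = 0.1651 + 24 + 2.897 = 27.06 ft²·°F·h/BTU
Q = 2640 × 54.6 / 27.06 = 5326 BTU/h
E = 5326 × 1340 = 7137000 BTU

7140000 BTU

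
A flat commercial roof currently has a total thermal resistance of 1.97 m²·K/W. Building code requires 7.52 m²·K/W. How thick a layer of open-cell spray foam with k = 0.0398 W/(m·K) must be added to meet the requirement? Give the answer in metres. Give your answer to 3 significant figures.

ΔR = 7.52 − 1.97 = 5.55 m²·K/W
L = ΔR × k = 5.55 × 0.0398 = 0.2209 m

0.221 m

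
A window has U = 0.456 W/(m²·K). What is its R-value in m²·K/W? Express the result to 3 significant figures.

2.19 m²·K/W

R = 1/U = 1/0.456 = 2.193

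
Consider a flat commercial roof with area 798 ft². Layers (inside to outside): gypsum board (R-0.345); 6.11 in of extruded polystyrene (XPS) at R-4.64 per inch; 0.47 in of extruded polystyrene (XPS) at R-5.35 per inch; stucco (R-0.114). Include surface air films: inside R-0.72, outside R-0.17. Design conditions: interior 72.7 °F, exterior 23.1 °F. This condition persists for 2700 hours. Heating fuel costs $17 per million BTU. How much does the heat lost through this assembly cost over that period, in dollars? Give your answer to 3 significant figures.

6.11 × 4.64 = 28.35
0.47 × 5.35 = 2.514
R_total = 0.72 + 0.345 + 28.35 + 2.514 + 0.114 + 0.17 = 32.21 ft²·°F·h/BTU
Q = 798 × (72.7 − 23.1) / 32.21 = 1229 BTU/h
E = 1229 × 2700 = 3317000 BTU
Cost = 3317000/10⁶ × 17 = $56.4

56.4 dollars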